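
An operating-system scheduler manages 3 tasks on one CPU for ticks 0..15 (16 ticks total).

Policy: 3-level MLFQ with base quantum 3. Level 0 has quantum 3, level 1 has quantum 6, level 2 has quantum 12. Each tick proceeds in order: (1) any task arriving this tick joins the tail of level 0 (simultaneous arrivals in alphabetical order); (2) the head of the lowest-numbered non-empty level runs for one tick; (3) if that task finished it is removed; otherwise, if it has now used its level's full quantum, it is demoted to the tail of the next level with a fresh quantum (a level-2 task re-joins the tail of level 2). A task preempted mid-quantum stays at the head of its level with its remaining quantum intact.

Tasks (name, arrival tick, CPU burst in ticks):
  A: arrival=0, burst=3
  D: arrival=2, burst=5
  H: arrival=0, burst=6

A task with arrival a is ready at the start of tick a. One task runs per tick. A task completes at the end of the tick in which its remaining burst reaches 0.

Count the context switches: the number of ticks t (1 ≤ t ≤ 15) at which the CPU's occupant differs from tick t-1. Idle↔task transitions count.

t=0: L0/L1/L2 = AH/-/- → run A
t=1: L0/L1/L2 = AH/-/- → run A
t=2: L0/L1/L2 = AHD/-/- → run A
t=3: L0/L1/L2 = HD/-/- → run H
t=4: L0/L1/L2 = HD/-/- → run H
t=5: L0/L1/L2 = HD/-/- → run H
t=6: L0/L1/L2 = D/H/- → run D
t=7: L0/L1/L2 = D/H/- → run D
t=8: L0/L1/L2 = D/H/- → run D
t=9: L0/L1/L2 = -/HD/- → run H
t=10: L0/L1/L2 = -/HD/- → run H
t=11: L0/L1/L2 = -/HD/- → run H
t=12: L0/L1/L2 = -/D/- → run D
t=13: L0/L1/L2 = -/D/- → run D
t=14: (idle)
t=15: (idle)

context switches = 5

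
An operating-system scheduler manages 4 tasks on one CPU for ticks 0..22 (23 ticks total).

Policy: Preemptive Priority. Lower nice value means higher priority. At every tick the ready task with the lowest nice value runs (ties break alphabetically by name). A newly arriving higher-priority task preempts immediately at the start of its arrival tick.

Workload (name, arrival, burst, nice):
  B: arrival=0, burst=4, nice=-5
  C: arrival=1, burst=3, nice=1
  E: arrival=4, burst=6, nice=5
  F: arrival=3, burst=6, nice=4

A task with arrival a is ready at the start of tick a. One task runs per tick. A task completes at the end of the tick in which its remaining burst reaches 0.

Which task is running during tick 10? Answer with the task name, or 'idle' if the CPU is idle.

t=0: ready={B} → run B
t=1: ready={B,C} → run B
t=2: ready={B,C} → run B
t=3: ready={B,C,F} → run B
t=4: ready={C,E,F} → run C
t=5: ready={C,E,F} → run C
t=6: ready={C,E,F} → run C
t=7: ready={E,F} → run F
t=8: ready={E,F} → run F
t=9: ready={E,F} → run F
t=10: ready={E,F} → run F
t=11: ready={E,F} → run F
t=12: ready={E,F} → run F
t=13: ready={E} → run E
t=14: ready={E} → run E
t=15: ready={E} → run E
t=16: ready={E} → run E
t=17: ready={E} → run E
t=18: ready={E} → run E
t=19: (idle)
t=20: (idle)
t=21: (idle)
t=22: (idle)

running at tick 10 = F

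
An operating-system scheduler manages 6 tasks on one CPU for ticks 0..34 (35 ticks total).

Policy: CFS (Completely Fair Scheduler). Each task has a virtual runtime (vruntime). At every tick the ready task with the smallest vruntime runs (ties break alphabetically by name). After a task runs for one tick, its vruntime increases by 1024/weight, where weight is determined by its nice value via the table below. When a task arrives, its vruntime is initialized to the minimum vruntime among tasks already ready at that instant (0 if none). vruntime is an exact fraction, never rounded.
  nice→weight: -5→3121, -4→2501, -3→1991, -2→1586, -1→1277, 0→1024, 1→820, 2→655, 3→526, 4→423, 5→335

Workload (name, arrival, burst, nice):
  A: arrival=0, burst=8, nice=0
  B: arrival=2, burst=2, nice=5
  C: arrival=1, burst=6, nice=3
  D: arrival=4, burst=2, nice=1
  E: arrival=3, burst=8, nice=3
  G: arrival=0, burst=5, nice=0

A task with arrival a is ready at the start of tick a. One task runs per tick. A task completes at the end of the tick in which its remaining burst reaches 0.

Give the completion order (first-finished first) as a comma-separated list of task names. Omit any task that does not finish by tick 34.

completion order = D, B, G, A, C, E

t=0: vr[A=0 G=0] → run A
t=1: vr[A=1 C=0 G=0] → run C
t=2: vr[A=1 B=0 C=512/263 G=0] → run B
t=3: vr[A=1 B=1024/335 C=512/263 E=0 G=0] → run E
t=4: vr[A=1 B=1024/335 C=512/263 D=0 E=512/263 G=0] → run D
t=5: vr[A=1 B=1024/335 C=512/263 D=256/205 E=512/263 G=0] → run G
t=6: vr[A=1 B=1024/335 C=512/263 D=256/205 E=512/263 G=1] → run A
t=7: vr[A=2 B=1024/335 C=512/263 D=256/205 E=512/263 G=1] → run G
t=8: vr[A=2 B=1024/335 C=512/263 D=256/205 E=512/263 G=2] → run D
t=9: vr[A=2 B=1024/335 C=512/263 E=512/263 G=2] → run C
t=10: vr[A=2 B=1024/335 C=1024/263 E=512/263 G=2] → run E
t=11: vr[A=2 B=1024/335 C=1024/263 E=1024/263 G=2] → run A
t=12: vr[A=3 B=1024/335 C=1024/263 E=1024/263 G=2] → run G
t=13: vr[A=3 B=1024/335 C=1024/263 E=1024/263 G=3] → run A
t=14: vr[A=4 B=1024/335 C=1024/263 E=1024/263 G=3] → run G
t=15: vr[A=4 B=1024/335 C=1024/263 E=1024/263 G=4] → run B
t=16: vr[A=4 C=1024/263 E=1024/263 G=4] → run C
t=17: vr[A=4 C=1536/263 E=1024/263 G=4] → run E
t=18: vr[A=4 C=1536/263 E=1536/263 G=4] → run A
t=19: vr[A=5 C=1536/263 E=1536/263 G=4] → run G
t=20: vr[A=5 C=1536/263 E=1536/263] → run A
t=21: vr[A=6 C=1536/263 E=1536/263] → run C
t=22: vr[A=6 C=2048/263 E=1536/263] → run E
t=23: vr[A=6 C=2048/263 E=2048/263] → run A
t=24: vr[A=7 C=2048/263 E=2048/263] → run A
t=25: vr[C=2048/263 E=2048/263] → run C
t=26: vr[C=2560/263 E=2048/263] → run E
t=27: vr[C=2560/263 E=2560/263] → run C
t=28: vr[E=2560/263] → run E
t=29: vr[E=3072/263] → run E
t=30: vr[E=3584/263] → run E
t=31: (idle)
t=32: (idle)
t=33: (idle)
t=34: (idle)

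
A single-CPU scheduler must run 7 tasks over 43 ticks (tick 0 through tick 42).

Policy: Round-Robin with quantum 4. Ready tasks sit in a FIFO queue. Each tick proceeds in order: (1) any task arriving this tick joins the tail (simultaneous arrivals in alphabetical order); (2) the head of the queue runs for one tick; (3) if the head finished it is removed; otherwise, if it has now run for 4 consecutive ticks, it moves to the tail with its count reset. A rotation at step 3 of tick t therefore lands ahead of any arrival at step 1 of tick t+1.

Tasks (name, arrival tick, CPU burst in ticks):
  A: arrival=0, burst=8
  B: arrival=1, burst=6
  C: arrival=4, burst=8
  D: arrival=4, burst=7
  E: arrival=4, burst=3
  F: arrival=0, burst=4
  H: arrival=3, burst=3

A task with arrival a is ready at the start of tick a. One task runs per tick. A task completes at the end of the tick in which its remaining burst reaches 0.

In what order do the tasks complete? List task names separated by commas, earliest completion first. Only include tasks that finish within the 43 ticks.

t=0: queue=[A,F] q_used=0 → run A
t=1: queue=[A,F,B] q_used=1 → run A
t=2: queue=[A,F,B] q_used=2 → run A
t=3: queue=[A,F,B,H] q_used=3 → run A
t=4: queue=[F,B,H,A,C,D,E] q_used=0 → run F
t=5: queue=[F,B,H,A,C,D,E] q_used=1 → run F
t=6: queue=[F,B,H,A,C,D,E] q_used=2 → run F
t=7: queue=[F,B,H,A,C,D,E] q_used=3 → run F
t=8: queue=[B,H,A,C,D,E] q_used=0 → run B
t=9: queue=[B,H,A,C,D,E] q_used=1 → run B
t=10: queue=[B,H,A,C,D,E] q_used=2 → run B
t=11: queue=[B,H,A,C,D,E] q_used=3 → run B
t=12: queue=[H,A,C,D,E,B] q_used=0 → run H
t=13: queue=[H,A,C,D,E,B] q_used=1 → run H
t=14: queue=[H,A,C,D,E,B] q_used=2 → run H
t=15: queue=[A,C,D,E,B] q_used=0 → run A
t=16: queue=[A,C,D,E,B] q_used=1 → run A
t=17: queue=[A,C,D,E,B] q_used=2 → run A
t=18: queue=[A,C,D,E,B] q_used=3 → run A
t=19: queue=[C,D,E,B] q_used=0 → run C
t=20: queue=[C,D,E,B] q_used=1 → run C
t=21: queue=[C,D,E,B] q_used=2 → run C
t=22: queue=[C,D,E,B] q_used=3 → run C
t=23: queue=[D,E,B,C] q_used=0 → run D
t=24: queue=[D,E,B,C] q_used=1 → run D
t=25: queue=[D,E,B,C] q_used=2 → run D
t=26: queue=[D,E,B,C] q_used=3 → run D
t=27: queue=[E,B,C,D] q_used=0 → run E
t=28: queue=[E,B,C,D] q_used=1 → run E
t=29: queue=[E,B,C,D] q_used=2 → run E
t=30: queue=[B,C,D] q_used=0 → run B
t=31: queue=[B,C,D] q_used=1 → run B
t=32: queue=[C,D] q_used=0 → run C
t=33: queue=[C,D] q_used=1 → run C
t=34: queue=[C,D] q_used=2 → run C
t=35: queue=[C,D] q_used=3 → run C
t=36: queue=[D] q_used=0 → run D
t=37: queue=[D] q_used=1 → run D
t=38: queue=[D] q_used=2 → run D
t=39: (idle)
t=40: (idle)
t=41: (idle)
t=42: (idle)

completion order = F, H, A, E, B, C, D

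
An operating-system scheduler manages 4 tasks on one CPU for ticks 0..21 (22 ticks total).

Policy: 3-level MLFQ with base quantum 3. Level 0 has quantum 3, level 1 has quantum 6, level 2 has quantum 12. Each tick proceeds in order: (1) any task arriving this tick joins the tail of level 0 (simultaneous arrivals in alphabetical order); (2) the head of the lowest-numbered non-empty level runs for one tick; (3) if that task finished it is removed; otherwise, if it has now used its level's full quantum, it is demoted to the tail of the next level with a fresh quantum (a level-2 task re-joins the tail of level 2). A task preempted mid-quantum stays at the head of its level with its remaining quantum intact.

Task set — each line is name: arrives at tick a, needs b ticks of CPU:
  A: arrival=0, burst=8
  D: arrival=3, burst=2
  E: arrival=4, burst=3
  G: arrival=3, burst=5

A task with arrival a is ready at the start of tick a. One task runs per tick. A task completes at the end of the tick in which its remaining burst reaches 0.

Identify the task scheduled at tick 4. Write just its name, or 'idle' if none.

running at tick 4 = D

t=0: L0/L1/L2 = A/-/- → run A
t=1: L0/L1/L2 = A/-/- → run A
t=2: L0/L1/L2 = A/-/- → run A
t=3: L0/L1/L2 = DG/A/- → run D
t=4: L0/L1/L2 = DGE/A/- → run D
t=5: L0/L1/L2 = GE/A/- → run G
t=6: L0/L1/L2 = GE/A/- → run G
t=7: L0/L1/L2 = GE/A/- → run G
t=8: L0/L1/L2 = E/AG/- → run E
t=9: L0/L1/L2 = E/AG/- → run E
t=10: L0/L1/L2 = E/AG/- → run E
t=11: L0/L1/L2 = -/AG/- → run A
t=12: L0/L1/L2 = -/AG/- → run A
t=13: L0/L1/L2 = -/AG/- → run A
t=14: L0/L1/L2 = -/AG/- → run A
t=15: L0/L1/L2 = -/AG/- → run A
t=16: L0/L1/L2 = -/G/- → run G
t=17: L0/L1/L2 = -/G/- → run G
t=18: (idle)
t=19: (idle)
t=20: (idle)
t=21: (idle)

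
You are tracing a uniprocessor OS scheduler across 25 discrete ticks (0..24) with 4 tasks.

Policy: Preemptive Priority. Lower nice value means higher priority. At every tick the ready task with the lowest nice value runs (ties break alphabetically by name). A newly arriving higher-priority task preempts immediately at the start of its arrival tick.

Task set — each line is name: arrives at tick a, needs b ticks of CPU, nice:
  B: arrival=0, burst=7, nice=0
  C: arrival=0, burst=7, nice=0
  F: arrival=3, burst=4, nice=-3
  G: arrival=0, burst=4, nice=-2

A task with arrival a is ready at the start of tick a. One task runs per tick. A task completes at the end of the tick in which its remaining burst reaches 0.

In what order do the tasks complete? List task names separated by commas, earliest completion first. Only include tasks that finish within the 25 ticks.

t=0: ready={B,C,G} → run G
t=1: ready={B,C,G} → run G
t=2: ready={B,C,G} → run G
t=3: ready={B,C,F,G} → run F
t=4: ready={B,C,F,G} → run F
t=5: ready={B,C,F,G} → run F
t=6: ready={B,C,F,G} → run F
t=7: ready={B,C,G} → run G
t=8: ready={B,C} → run B
t=9: ready={B,C} → run B
t=10: ready={B,C} → run B
t=11: ready={B,C} → run B
t=12: ready={B,C} → run B
t=13: ready={B,C} → run B
t=14: ready={B,C} → run B
t=15: ready={C} → run C
t=16: ready={C} → run C
t=17: ready={C} → run C
t=18: ready={C} → run C
t=19: ready={C} → run C
t=20: ready={C} → run C
t=21: ready={C} → run C
t=22: (idle)
t=23: (idle)
t=24: (idle)

completion order = F, G, B, C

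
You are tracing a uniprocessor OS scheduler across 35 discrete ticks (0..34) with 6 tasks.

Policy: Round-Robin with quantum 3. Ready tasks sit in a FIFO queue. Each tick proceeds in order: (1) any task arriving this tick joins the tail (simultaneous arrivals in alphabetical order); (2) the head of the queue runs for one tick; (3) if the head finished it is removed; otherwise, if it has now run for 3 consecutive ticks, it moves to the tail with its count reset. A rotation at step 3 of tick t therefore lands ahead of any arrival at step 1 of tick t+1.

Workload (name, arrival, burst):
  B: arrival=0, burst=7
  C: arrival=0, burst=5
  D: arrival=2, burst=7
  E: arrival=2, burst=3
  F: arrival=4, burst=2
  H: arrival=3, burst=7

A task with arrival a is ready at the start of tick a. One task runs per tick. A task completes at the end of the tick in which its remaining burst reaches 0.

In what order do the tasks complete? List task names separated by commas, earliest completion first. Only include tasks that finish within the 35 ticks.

t=0: queue=[B,C] q_used=0 → run B
t=1: queue=[B,C] q_used=1 → run B
t=2: queue=[B,C,D,E] q_used=2 → run B
t=3: queue=[C,D,E,B,H] q_used=0 → run C
t=4: queue=[C,D,E,B,H,F] q_used=1 → run C
t=5: queue=[C,D,E,B,H,F] q_used=2 → run C
t=6: queue=[D,E,B,H,F,C] q_used=0 → run D
t=7: queue=[D,E,B,H,F,C] q_used=1 → run D
t=8: queue=[D,E,B,H,F,C] q_used=2 → run D
t=9: queue=[E,B,H,F,C,D] q_used=0 → run E
t=10: queue=[E,B,H,F,C,D] q_used=1 → run E
t=11: queue=[E,B,H,F,C,D] q_used=2 → run E
t=12: queue=[B,H,F,C,D] q_used=0 → run B
t=13: queue=[B,H,F,C,D] q_used=1 → run B
t=14: queue=[B,H,F,C,D] q_used=2 → run B
t=15: queue=[H,F,C,D,B] q_used=0 → run H
t=16: queue=[H,F,C,D,B] q_used=1 → run H
t=17: queue=[H,F,C,D,B] q_used=2 → run H
t=18: queue=[F,C,D,B,H] q_used=0 → run F
t=19: queue=[F,C,D,B,H] q_used=1 → run F
t=20: queue=[C,D,B,H] q_used=0 → run C
t=21: queue=[C,D,B,H] q_used=1 → run C
t=22: queue=[D,B,H] q_used=0 → run D
t=23: queue=[D,B,H] q_used=1 → run D
t=24: queue=[D,B,H] q_used=2 → run D
t=25: queue=[B,H,D] q_used=0 → run B
t=26: queue=[H,D] q_used=0 → run H
t=27: queue=[H,D] q_used=1 → run H
t=28: queue=[H,D] q_used=2 → run H
t=29: queue=[D,H] q_used=0 → run D
t=30: queue=[H] q_used=0 → run H
t=31: (idle)
t=32: (idle)
t=33: (idle)
t=34: (idle)

completion order = E, F, C, B, D, H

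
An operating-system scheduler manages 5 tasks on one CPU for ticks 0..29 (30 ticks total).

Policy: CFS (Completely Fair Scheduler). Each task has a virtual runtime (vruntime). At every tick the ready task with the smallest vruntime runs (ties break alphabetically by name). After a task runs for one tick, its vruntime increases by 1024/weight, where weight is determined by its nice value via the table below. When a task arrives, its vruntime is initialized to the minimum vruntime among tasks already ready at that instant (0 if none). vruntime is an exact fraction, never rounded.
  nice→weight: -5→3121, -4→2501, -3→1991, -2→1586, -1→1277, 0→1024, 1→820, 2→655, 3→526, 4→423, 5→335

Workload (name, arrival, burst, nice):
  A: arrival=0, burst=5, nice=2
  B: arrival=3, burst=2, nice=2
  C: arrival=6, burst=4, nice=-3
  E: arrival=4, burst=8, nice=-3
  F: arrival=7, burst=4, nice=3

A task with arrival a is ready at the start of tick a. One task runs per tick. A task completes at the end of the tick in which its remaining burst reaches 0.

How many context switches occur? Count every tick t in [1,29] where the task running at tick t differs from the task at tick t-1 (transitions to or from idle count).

context switches = 17

t=0: vr[A=0] → run A
t=1: vr[A=1024/655] → run A
t=2: vr[A=2048/655] → run A
t=3: vr[A=3072/655 B=3072/655] → run A
t=4: vr[A=4096/655 B=3072/655 E=3072/655] → run B
t=5: vr[A=4096/655 B=4096/655 E=3072/655] → run E
t=6: vr[A=4096/655 B=4096/655 C=6787072/1304105 E=6787072/1304105] → run C
t=7: vr[A=4096/655 B=4096/655 C=7457792/1304105 E=6787072/1304105 F=6787072/1304105] → run E
t=8: vr[A=4096/655 B=4096/655 C=7457792/1304105 E=7457792/1304105 F=6787072/1304105] → run F
t=9: vr[A=4096/655 B=4096/655 C=7457792/1304105 E=7457792/1304105 F=2452701696/342979615] → run C
t=10: vr[A=4096/655 B=4096/655 C=8128512/1304105 E=7457792/1304105 F=2452701696/342979615] → run E
t=11: vr[A=4096/655 B=4096/655 C=8128512/1304105 E=8128512/1304105 F=2452701696/342979615] → run C
t=12: vr[A=4096/655 B=4096/655 C=8799232/1304105 E=8128512/1304105 F=2452701696/342979615] → run E
t=13: vr[A=4096/655 B=4096/655 C=8799232/1304105 E=8799232/1304105 F=2452701696/342979615] → run A
t=14: vr[B=4096/655 C=8799232/1304105 E=8799232/1304105 F=2452701696/342979615] → run B
t=15: vr[C=8799232/1304105 E=8799232/1304105 F=2452701696/342979615] → run C
t=16: vr[E=8799232/1304105 F=2452701696/342979615] → run E
t=17: vr[E=9469952/1304105 F=2452701696/342979615] → run F
t=18: vr[E=9469952/1304105 F=3120403456/342979615] → run E
t=19: vr[E=10140672/1304105 F=3120403456/342979615] → run E
t=20: vr[E=10811392/1304105 F=3120403456/342979615] → run E
t=21: vr[F=3120403456/342979615] → run F
t=22: vr[F=3788105216/342979615] → run F
t=23: (idle)
t=24: (idle)
t=25: (idle)
t=26: (idle)
t=27: (idle)
t=28: (idle)
t=29: (idle)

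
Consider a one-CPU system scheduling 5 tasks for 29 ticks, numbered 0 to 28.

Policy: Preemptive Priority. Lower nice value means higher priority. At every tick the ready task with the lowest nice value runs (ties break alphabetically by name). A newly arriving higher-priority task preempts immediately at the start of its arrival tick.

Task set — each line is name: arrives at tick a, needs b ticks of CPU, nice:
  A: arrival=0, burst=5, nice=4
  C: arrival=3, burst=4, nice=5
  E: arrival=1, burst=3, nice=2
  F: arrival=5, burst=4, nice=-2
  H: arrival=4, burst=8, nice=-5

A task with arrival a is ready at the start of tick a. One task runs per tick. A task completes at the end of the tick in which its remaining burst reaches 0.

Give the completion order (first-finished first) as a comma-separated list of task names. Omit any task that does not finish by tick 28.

completion order = E, H, F, A, C

t=0: ready={A} → run A
t=1: ready={A,E} → run E
t=2: ready={A,E} → run E
t=3: ready={A,C,E} → run E
t=4: ready={A,C,H} → run H
t=5: ready={A,C,F,H} → run H
t=6: ready={A,C,F,H} → run H
t=7: ready={A,C,F,H} → run H
t=8: ready={A,C,F,H} → run H
t=9: ready={A,C,F,H} → run H
t=10: ready={A,C,F,H} → run H
t=11: ready={A,C,F,H} → run H
t=12: ready={A,C,F} → run F
t=13: ready={A,C,F} → run F
t=14: ready={A,C,F} → run F
t=15: ready={A,C,F} → run F
t=16: ready={A,C} → run A
t=17: ready={A,C} → run A
t=18: ready={A,C} → run A
t=19: ready={A,C} → run A
t=20: ready={C} → run C
t=21: ready={C} → run C
t=22: ready={C} → run C
t=23: ready={C} → run C
t=24: (idle)
t=25: (idle)
t=26: (idle)
t=27: (idle)
t=28: (idle)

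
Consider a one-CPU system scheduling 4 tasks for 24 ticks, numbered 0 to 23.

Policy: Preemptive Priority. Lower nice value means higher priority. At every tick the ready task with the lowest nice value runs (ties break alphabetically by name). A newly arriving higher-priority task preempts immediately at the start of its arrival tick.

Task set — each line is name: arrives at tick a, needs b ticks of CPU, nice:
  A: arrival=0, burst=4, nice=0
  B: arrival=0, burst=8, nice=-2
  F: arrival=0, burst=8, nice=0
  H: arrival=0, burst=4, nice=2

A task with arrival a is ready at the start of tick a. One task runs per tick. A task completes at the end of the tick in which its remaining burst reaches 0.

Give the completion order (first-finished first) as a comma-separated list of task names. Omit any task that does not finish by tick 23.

completion order = B, A, F, H

t=0: ready={A,B,F,H} → run B
t=1: ready={A,B,F,H} → run B
t=2: ready={A,B,F,H} → run B
t=3: ready={A,B,F,H} → run B
t=4: ready={A,B,F,H} → run B
t=5: ready={A,B,F,H} → run B
t=6: ready={A,B,F,H} → run B
t=7: ready={A,B,F,H} → run B
t=8: ready={A,F,H} → run A
t=9: ready={A,F,H} → run A
t=10: ready={A,F,H} → run A
t=11: ready={A,F,H} → run A
t=12: ready={F,H} → run F
t=13: ready={F,H} → run F
t=14: ready={F,H} → run F
t=15: ready={F,H} → run F
t=16: ready={F,H} → run F
t=17: ready={F,H} → run F
t=18: ready={F,H} → run F
t=19: ready={F,H} → run F
t=20: ready={H} → run H
t=21: ready={H} → run H
t=22: ready={H} → run H
t=23: ready={H} → run H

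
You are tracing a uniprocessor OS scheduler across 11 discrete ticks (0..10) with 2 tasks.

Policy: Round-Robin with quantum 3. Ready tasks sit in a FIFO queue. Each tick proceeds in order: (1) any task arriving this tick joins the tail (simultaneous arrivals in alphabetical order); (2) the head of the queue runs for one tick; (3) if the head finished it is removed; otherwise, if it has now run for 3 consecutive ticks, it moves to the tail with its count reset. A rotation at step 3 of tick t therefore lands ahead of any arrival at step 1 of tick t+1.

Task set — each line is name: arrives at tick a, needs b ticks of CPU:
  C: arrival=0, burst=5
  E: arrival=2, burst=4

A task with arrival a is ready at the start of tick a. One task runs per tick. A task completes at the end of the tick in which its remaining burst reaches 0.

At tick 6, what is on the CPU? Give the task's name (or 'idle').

running at tick 6 = C

t=0: queue=[C] q_used=0 → run C
t=1: queue=[C] q_used=1 → run C
t=2: queue=[C,E] q_used=2 → run C
t=3: queue=[E,C] q_used=0 → run E
t=4: queue=[E,C] q_used=1 → run E
t=5: queue=[E,C] q_used=2 → run E
t=6: queue=[C,E] q_used=0 → run C
t=7: queue=[C,E] q_used=1 → run C
t=8: queue=[E] q_used=0 → run E
t=9: (idle)
t=10: (idle)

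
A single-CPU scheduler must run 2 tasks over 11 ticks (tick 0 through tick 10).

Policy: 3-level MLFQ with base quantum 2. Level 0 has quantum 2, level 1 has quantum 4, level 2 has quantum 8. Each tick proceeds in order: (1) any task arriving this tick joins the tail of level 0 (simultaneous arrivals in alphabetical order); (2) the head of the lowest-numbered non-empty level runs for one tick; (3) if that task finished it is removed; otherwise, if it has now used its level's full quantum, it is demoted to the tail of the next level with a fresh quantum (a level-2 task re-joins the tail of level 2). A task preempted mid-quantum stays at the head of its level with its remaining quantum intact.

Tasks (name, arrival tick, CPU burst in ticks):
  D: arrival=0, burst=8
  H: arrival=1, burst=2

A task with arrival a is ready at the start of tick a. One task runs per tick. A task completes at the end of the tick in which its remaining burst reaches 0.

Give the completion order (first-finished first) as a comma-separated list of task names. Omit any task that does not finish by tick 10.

t=0: L0/L1/L2 = D/-/- → run D
t=1: L0/L1/L2 = DH/-/- → run D
t=2: L0/L1/L2 = H/D/- → run H
t=3: L0/L1/L2 = H/D/- → run H
t=4: L0/L1/L2 = -/D/- → run D
t=5: L0/L1/L2 = -/D/- → run D
t=6: L0/L1/L2 = -/D/- → run D
t=7: L0/L1/L2 = -/D/- → run D
t=8: L0/L1/L2 = -/-/D → run D
t=9: L0/L1/L2 = -/-/D → run D
t=10: (idle)

completion order = H, D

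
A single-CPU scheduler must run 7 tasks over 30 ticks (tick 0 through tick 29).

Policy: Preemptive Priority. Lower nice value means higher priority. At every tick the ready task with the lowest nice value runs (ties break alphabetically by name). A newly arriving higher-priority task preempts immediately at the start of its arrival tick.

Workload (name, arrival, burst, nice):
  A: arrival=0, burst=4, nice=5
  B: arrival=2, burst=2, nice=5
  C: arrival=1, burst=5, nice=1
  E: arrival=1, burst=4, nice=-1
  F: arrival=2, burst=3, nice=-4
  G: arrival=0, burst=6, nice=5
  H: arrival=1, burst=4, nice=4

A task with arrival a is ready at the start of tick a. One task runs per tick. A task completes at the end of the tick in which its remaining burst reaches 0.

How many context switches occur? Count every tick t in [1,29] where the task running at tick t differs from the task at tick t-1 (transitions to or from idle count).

context switches = 9

t=0: ready={A,G} → run A
t=1: ready={A,C,E,G,H} → run E
t=2: ready={A,B,C,E,F,G,H} → run F
t=3: ready={A,B,C,E,F,G,H} → run F
t=4: ready={A,B,C,E,F,G,H} → run F
t=5: ready={A,B,C,E,G,H} → run E
t=6: ready={A,B,C,E,G,H} → run E
t=7: ready={A,B,C,E,G,H} → run E
t=8: ready={A,B,C,G,H} → run C
t=9: ready={A,B,C,G,H} → run C
t=10: ready={A,B,C,G,H} → run C
t=11: ready={A,B,C,G,H} → run C
t=12: ready={A,B,C,G,H} → run C
t=13: ready={A,B,G,H} → run H
t=14: ready={A,B,G,H} → run H
t=15: ready={A,B,G,H} → run H
t=16: ready={A,B,G,H} → run H
t=17: ready={A,B,G} → run A
t=18: ready={A,B,G} → run A
t=19: ready={A,B,G} → run A
t=20: ready={B,G} → run B
t=21: ready={B,G} → run B
t=22: ready={G} → run G
t=23: ready={G} → run G
t=24: ready={G} → run G
t=25: ready={G} → run G
t=26: ready={G} → run G
t=27: ready={G} → run G
t=28: (idle)
t=29: (idle)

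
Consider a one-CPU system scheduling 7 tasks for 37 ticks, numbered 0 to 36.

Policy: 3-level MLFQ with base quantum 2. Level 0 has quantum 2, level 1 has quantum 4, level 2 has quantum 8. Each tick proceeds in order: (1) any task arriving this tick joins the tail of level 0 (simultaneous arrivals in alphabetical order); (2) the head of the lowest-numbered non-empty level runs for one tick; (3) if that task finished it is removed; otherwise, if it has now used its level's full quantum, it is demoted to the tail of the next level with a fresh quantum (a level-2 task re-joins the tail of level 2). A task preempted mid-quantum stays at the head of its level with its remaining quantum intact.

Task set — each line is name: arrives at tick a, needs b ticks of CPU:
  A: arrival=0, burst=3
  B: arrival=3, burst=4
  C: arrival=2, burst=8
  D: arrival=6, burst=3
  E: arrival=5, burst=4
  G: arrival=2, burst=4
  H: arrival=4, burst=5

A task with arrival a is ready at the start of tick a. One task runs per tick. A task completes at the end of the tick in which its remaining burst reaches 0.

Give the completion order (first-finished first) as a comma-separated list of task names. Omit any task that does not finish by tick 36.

completion order = A, G, B, H, E, D, C

t=0: L0/L1/L2 = A/-/- → run A
t=1: L0/L1/L2 = A/-/- → run A
t=2: L0/L1/L2 = CG/A/- → run C
t=3: L0/L1/L2 = CGB/A/- → run C
t=4: L0/L1/L2 = GBH/AC/- → run G
t=5: L0/L1/L2 = GBHE/AC/- → run G
t=6: L0/L1/L2 = BHED/ACG/- → run B
t=7: L0/L1/L2 = BHED/ACG/- → run B
t=8: L0/L1/L2 = HED/ACGB/- → run H
t=9: L0/L1/L2 = HED/ACGB/- → run H
t=10: L0/L1/L2 = ED/ACGBH/- → run E
t=11: L0/L1/L2 = ED/ACGBH/- → run E
t=12: L0/L1/L2 = D/ACGBHE/- → run D
t=13: L0/L1/L2 = D/ACGBHE/- → run D
t=14: L0/L1/L2 = -/ACGBHED/- → run A
t=15: L0/L1/L2 = -/CGBHED/- → run C
t=16: L0/L1/L2 = -/CGBHED/- → run C
t=17: L0/L1/L2 = -/CGBHED/- → run C
t=18: L0/L1/L2 = -/CGBHED/- → run C
t=19: L0/L1/L2 = -/GBHED/C → run G
t=20: L0/L1/L2 = -/GBHED/C → run G
t=21: L0/L1/L2 = -/BHED/C → run B
t=22: L0/L1/L2 = -/BHED/C → run B
t=23: L0/L1/L2 = -/HED/C → run H
t=24: L0/L1/L2 = -/HED/C → run H
t=25: L0/L1/L2 = -/HED/C → run H
t=26: L0/L1/L2 = -/ED/C → run E
t=27: L0/L1/L2 = -/ED/C → run E
t=28: L0/L1/L2 = -/D/C → run D
t=29: L0/L1/L2 = -/-/C → run C
t=30: L0/L1/L2 = -/-/C → run C
t=31: (idle)
t=32: (idle)
t=33: (idle)
t=34: (idle)
t=35: (idle)
t=36: (idle)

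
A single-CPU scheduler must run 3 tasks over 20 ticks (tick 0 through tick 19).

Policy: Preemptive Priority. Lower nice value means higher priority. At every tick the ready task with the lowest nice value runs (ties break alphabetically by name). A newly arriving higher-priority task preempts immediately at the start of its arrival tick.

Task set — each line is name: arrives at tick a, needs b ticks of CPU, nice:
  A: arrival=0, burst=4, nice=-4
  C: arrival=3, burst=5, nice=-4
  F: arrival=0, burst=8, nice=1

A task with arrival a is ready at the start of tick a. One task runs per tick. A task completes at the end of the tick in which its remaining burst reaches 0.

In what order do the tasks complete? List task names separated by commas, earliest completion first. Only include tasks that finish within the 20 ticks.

t=0: ready={A,F} → run A
t=1: ready={A,F} → run A
t=2: ready={A,F} → run A
t=3: ready={A,C,F} → run A
t=4: ready={C,F} → run C
t=5: ready={C,F} → run C
t=6: ready={C,F} → run C
t=7: ready={C,F} → run C
t=8: ready={C,F} → run C
t=9: ready={F} → run F
t=10: ready={F} → run F
t=11: ready={F} → run F
t=12: ready={F} → run F
t=13: ready={F} → run F
t=14: ready={F} → run F
t=15: ready={F} → run F
t=16: ready={F} → run F
t=17: (idle)
t=18: (idle)
t=19: (idle)

completion order = A, C, F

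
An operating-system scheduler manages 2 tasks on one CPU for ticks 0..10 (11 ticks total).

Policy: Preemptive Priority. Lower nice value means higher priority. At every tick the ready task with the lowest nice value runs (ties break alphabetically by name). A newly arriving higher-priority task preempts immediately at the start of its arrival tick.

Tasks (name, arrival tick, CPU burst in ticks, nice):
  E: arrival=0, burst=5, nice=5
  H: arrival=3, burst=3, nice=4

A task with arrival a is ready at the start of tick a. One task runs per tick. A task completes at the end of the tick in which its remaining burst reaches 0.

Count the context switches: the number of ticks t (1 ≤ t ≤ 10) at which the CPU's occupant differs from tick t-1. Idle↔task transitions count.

t=0: ready={E} → run E
t=1: ready={E} → run E
t=2: ready={E} → run E
t=3: ready={E,H} → run H
t=4: ready={E,H} → run H
t=5: ready={E,H} → run H
t=6: ready={E} → run E
t=7: ready={E} → run E
t=8: (idle)
t=9: (idle)
t=10: (idle)

context switches = 3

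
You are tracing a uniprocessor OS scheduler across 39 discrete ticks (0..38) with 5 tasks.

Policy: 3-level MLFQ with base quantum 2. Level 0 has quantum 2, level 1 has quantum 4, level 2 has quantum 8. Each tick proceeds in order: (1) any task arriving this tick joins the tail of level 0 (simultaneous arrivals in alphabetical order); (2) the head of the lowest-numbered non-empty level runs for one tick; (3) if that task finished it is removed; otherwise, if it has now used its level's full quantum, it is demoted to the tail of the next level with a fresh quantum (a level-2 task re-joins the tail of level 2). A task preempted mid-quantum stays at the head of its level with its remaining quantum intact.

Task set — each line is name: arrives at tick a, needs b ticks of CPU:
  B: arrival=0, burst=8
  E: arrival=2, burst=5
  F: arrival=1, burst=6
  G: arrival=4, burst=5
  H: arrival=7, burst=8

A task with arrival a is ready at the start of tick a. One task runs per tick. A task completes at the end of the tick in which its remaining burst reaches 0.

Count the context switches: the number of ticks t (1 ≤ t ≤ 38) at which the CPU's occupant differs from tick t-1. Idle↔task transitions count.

t=0: L0/L1/L2 = B/-/- → run B
t=1: L0/L1/L2 = BF/-/- → run B
t=2: L0/L1/L2 = FE/B/- → run F
t=3: L0/L1/L2 = FE/B/- → run F
t=4: L0/L1/L2 = EG/BF/- → run E
t=5: L0/L1/L2 = EG/BF/- → run E
t=6: L0/L1/L2 = G/BFE/- → run G
t=7: L0/L1/L2 = GH/BFE/- → run G
t=8: L0/L1/L2 = H/BFEG/- → run H
t=9: L0/L1/L2 = H/BFEG/- → run H
t=10: L0/L1/L2 = -/BFEGH/- → run B
t=11: L0/L1/L2 = -/BFEGH/- → run B
t=12: L0/L1/L2 = -/BFEGH/- → run B
t=13: L0/L1/L2 = -/BFEGH/- → run B
t=14: L0/L1/L2 = -/FEGH/B → run F
t=15: L0/L1/L2 = -/FEGH/B → run F
t=16: L0/L1/L2 = -/FEGH/B → run F
t=17: L0/L1/L2 = -/FEGH/B → run F
t=18: L0/L1/L2 = -/EGH/B → run E
t=19: L0/L1/L2 = -/EGH/B → run E
t=20: L0/L1/L2 = -/EGH/B → run E
t=21: L0/L1/L2 = -/GH/B → run G
t=22: L0/L1/L2 = -/GH/B → run G
t=23: L0/L1/L2 = -/GH/B → run G
t=24: L0/L1/L2 = -/H/B → run H
t=25: L0/L1/L2 = -/H/B → run H
t=26: L0/L1/L2 = -/H/B → run H
t=27: L0/L1/L2 = -/H/B → run H
t=28: L0/L1/L2 = -/-/BH → run B
t=29: L0/L1/L2 = -/-/BH → run B
t=30: L0/L1/L2 = -/-/H → run H
t=31: L0/L1/L2 = -/-/H → run H
t=32: (idle)
t=33: (idle)
t=34: (idle)
t=35: (idle)
t=36: (idle)
t=37: (idle)
t=38: (idle)

context switches = 12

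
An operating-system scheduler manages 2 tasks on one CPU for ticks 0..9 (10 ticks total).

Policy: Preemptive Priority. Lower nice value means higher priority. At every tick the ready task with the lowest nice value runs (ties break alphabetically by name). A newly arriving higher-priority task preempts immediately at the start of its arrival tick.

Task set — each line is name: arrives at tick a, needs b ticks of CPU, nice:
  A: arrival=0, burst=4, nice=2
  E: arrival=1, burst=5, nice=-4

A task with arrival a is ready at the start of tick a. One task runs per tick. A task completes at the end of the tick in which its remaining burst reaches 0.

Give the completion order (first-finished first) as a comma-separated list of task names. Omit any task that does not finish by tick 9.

t=0: ready={A} → run A
t=1: ready={A,E} → run E
t=2: ready={A,E} → run E
t=3: ready={A,E} → run E
t=4: ready={A,E} → run E
t=5: ready={A,E} → run E
t=6: ready={A} → run A
t=7: ready={A} → run A
t=8: ready={A} → run A
t=9: (idle)

completion order = E, A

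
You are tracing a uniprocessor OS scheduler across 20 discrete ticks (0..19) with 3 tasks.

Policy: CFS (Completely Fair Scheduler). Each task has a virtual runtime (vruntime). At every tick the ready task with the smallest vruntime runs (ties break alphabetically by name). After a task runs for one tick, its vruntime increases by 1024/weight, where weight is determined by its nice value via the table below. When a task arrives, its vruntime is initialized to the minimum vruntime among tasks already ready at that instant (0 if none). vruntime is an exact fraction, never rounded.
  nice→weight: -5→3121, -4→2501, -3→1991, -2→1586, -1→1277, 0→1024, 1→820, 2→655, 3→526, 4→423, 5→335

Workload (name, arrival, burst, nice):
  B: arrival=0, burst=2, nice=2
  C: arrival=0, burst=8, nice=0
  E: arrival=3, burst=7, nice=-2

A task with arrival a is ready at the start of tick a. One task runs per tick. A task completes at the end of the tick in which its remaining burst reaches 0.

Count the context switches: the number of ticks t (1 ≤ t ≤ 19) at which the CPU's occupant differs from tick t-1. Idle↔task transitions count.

t=0: vr[B=0 C=0] → run B
t=1: vr[B=1024/655 C=0] → run C
t=2: vr[B=1024/655 C=1] → run C
t=3: vr[B=1024/655 C=2 E=1024/655] → run B
t=4: vr[C=2 E=1024/655] → run E
t=5: vr[C=2 E=1147392/519415] → run C
t=6: vr[C=3 E=1147392/519415] → run E
t=7: vr[C=3 E=1482752/519415] → run E
t=8: vr[C=3 E=1818112/519415] → run C
t=9: vr[C=4 E=1818112/519415] → run E
t=10: vr[C=4 E=2153472/519415] → run C
t=11: vr[C=5 E=2153472/519415] → run E
t=12: vr[C=5 E=2488832/519415] → run E
t=13: vr[C=5 E=2824192/519415] → run C
t=14: vr[C=6 E=2824192/519415] → run E
t=15: vr[C=6] → run C
t=16: vr[C=7] → run C
t=17: (idle)
t=18: (idle)
t=19: (idle)

context switches = 13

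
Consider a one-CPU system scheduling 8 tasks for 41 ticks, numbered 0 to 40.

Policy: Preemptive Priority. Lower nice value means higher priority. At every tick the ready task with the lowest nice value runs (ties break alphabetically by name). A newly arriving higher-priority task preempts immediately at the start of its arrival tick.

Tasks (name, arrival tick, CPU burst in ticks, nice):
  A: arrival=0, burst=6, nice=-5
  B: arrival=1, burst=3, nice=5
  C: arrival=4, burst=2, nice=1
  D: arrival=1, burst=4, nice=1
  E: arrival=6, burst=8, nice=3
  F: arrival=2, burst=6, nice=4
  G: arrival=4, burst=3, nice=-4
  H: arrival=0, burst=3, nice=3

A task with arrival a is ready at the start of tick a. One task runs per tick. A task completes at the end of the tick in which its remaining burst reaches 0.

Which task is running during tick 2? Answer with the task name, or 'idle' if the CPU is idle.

t=0: ready={A,H} → run A
t=1: ready={A,B,D,H} → run A
t=2: ready={A,B,D,F,H} → run A
t=3: ready={A,B,D,F,H} → run A
t=4: ready={A,B,C,D,F,G,H} → run A
t=5: ready={A,B,C,D,F,G,H} → run A
t=6: ready={B,C,D,E,F,G,H} → run G
t=7: ready={B,C,D,E,F,G,H} → run G
t=8: ready={B,C,D,E,F,G,H} → run G
t=9: ready={B,C,D,E,F,H} → run C
t=10: ready={B,C,D,E,F,H} → run C
t=11: ready={B,D,E,F,H} → run D
t=12: ready={B,D,E,F,H} → run D
t=13: ready={B,D,E,F,H} → run D
t=14: ready={B,D,E,F,H} → run D
t=15: ready={B,E,F,H} → run E
t=16: ready={B,E,F,H} → run E
t=17: ready={B,E,F,H} → run E
t=18: ready={B,E,F,H} → run E
t=19: ready={B,E,F,H} → run E
t=20: ready={B,E,F,H} → run E
t=21: ready={B,E,F,H} → run E
t=22: ready={B,E,F,H} → run E
t=23: ready={B,F,H} → run H
t=24: ready={B,F,H} → run H
t=25: ready={B,F,H} → run H
t=26: ready={B,F} → run F
t=27: ready={B,F} → run F
t=28: ready={B,F} → run F
t=29: ready={B,F} → run F
t=30: ready={B,F} → run F
t=31: ready={B,F} → run F
t=32: ready={B} → run B
t=33: ready={B} → run B
t=34: ready={B} → run B
t=35: (idle)
t=36: (idle)
t=37: (idle)
t=38: (idle)
t=39: (idle)
t=40: (idle)

running at tick 2 = A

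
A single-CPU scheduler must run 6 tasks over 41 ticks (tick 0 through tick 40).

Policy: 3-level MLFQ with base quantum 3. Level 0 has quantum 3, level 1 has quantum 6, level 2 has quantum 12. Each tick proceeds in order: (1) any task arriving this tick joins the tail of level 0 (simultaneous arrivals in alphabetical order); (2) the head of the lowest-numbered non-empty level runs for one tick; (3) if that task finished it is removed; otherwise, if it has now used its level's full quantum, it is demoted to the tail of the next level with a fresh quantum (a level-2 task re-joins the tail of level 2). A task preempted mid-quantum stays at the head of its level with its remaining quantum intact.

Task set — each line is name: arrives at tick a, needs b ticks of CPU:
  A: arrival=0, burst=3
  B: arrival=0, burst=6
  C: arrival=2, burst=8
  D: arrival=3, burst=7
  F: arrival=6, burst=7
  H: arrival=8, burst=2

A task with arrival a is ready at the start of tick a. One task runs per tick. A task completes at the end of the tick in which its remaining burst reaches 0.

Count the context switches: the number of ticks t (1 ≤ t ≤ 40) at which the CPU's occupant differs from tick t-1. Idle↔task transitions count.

t=0: L0/L1/L2 = AB/-/- → run A
t=1: L0/L1/L2 = AB/-/- → run A
t=2: L0/L1/L2 = ABC/-/- → run A
t=3: L0/L1/L2 = BCD/-/- → run B
t=4: L0/L1/L2 = BCD/-/- → run B
t=5: L0/L1/L2 = BCD/-/- → run B
t=6: L0/L1/L2 = CDF/B/- → run C
t=7: L0/L1/L2 = CDF/B/- → run C
t=8: L0/L1/L2 = CDFH/B/- → run C
t=9: L0/L1/L2 = DFH/BC/- → run D
t=10: L0/L1/L2 = DFH/BC/- → run D
t=11: L0/L1/L2 = DFH/BC/- → run D
t=12: L0/L1/L2 = FH/BCD/- → run F
t=13: L0/L1/L2 = FH/BCD/- → run F
t=14: L0/L1/L2 = FH/BCD/- → run F
t=15: L0/L1/L2 = H/BCDF/- → run H
t=16: L0/L1/L2 = H/BCDF/- → run H
t=17: L0/L1/L2 = -/BCDF/- → run B
t=18: L0/L1/L2 = -/BCDF/- → run B
t=19: L0/L1/L2 = -/BCDF/- → run B
t=20: L0/L1/L2 = -/CDF/- → run C
t=21: L0/L1/L2 = -/CDF/- → run C
t=22: L0/L1/L2 = -/CDF/- → run C
t=23: L0/L1/L2 = -/CDF/- → run C
t=24: L0/L1/L2 = -/CDF/- → run C
t=25: L0/L1/L2 = -/DF/- → run D
t=26: L0/L1/L2 = -/DF/- → run D
t=27: L0/L1/L2 = -/DF/- → run D
t=28: L0/L1/L2 = -/DF/- → run D
t=29: L0/L1/L2 = -/F/- → run F
t=30: L0/L1/L2 = -/F/- → run F
t=31: L0/L1/L2 = -/F/- → run F
t=32: L0/L1/L2 = -/F/- → run F
t=33: (idle)
t=34: (idle)
t=35: (idle)
t=36: (idle)
t=37: (idle)
t=38: (idle)
t=39: (idle)
t=40: (idle)

context switches = 10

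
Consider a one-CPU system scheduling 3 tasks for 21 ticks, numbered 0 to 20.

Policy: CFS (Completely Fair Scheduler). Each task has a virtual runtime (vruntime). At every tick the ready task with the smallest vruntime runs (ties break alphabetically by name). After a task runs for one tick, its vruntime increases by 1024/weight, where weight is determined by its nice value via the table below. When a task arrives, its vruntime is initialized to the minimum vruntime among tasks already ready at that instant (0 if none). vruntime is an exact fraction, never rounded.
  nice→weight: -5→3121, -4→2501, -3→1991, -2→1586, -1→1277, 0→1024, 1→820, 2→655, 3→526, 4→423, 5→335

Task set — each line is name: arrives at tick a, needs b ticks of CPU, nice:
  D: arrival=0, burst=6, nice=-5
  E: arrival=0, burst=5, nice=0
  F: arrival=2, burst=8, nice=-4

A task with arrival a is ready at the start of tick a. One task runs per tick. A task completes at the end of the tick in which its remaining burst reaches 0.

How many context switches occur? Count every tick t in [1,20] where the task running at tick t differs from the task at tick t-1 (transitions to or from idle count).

t=0: vr[D=0 E=0] → run D
t=1: vr[D=1024/3121 E=0] → run E
t=2: vr[D=1024/3121 E=1 F=1024/3121] → run D
t=3: vr[D=2048/3121 E=1 F=1024/3121] → run F
t=4: vr[D=2048/3121 E=1 F=5756928/7805621] → run D
t=5: vr[D=3072/3121 E=1 F=5756928/7805621] → run F
t=6: vr[D=3072/3121 E=1 F=8952832/7805621] → run D
t=7: vr[D=4096/3121 E=1 F=8952832/7805621] → run E
t=8: vr[D=4096/3121 E=2 F=8952832/7805621] → run F
t=9: vr[D=4096/3121 E=2 F=12148736/7805621] → run D
t=10: vr[D=5120/3121 E=2 F=12148736/7805621] → run F
t=11: vr[D=5120/3121 E=2 F=15344640/7805621] → run D
t=12: vr[E=2 F=15344640/7805621] → run F
t=13: vr[E=2 F=18540544/7805621] → run E
t=14: vr[E=3 F=18540544/7805621] → run F
t=15: vr[E=3 F=21736448/7805621] → run F
t=16: vr[E=3 F=24932352/7805621] → run E
t=17: vr[E=4 F=24932352/7805621] → run F
t=18: vr[E=4] → run E
t=19: (idle)
t=20: (idle)

context switches = 18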